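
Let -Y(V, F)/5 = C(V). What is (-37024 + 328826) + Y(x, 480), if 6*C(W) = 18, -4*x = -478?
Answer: 291787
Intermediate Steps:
x = 239/2 (x = -¼*(-478) = 239/2 ≈ 119.50)
C(W) = 3 (C(W) = (⅙)*18 = 3)
Y(V, F) = -15 (Y(V, F) = -5*3 = -15)
(-37024 + 328826) + Y(x, 480) = (-37024 + 328826) - 15 = 291802 - 15 = 291787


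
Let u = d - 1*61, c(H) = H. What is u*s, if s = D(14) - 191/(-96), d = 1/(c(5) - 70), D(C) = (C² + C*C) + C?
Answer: -25889387/1040 ≈ -24894.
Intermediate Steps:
D(C) = C + 2*C² (D(C) = (C² + C²) + C = 2*C² + C = C + 2*C²)
d = -1/65 (d = 1/(5 - 70) = 1/(-65) = -1/65 ≈ -0.015385)
u = -3966/65 (u = -1/65 - 1*61 = -1/65 - 61 = -3966/65 ≈ -61.015)
s = 39167/96 (s = 14*(1 + 2*14) - 191/(-96) = 14*(1 + 28) - 191*(-1)/96 = 14*29 - 1*(-191/96) = 406 + 191/96 = 39167/96 ≈ 407.99)
u*s = -3966/65*39167/96 = -25889387/1040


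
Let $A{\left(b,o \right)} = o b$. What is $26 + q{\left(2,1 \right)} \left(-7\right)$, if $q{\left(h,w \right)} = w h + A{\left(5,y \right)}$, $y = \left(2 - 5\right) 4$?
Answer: $432$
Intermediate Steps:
$y = -12$ ($y = \left(-3\right) 4 = -12$)
$A{\left(b,o \right)} = b o$
$q{\left(h,w \right)} = -60 + h w$ ($q{\left(h,w \right)} = w h + 5 \left(-12\right) = h w - 60 = -60 + h w$)
$26 + q{\left(2,1 \right)} \left(-7\right) = 26 + \left(-60 + 2 \cdot 1\right) \left(-7\right) = 26 + \left(-60 + 2\right) \left(-7\right) = 26 - -406 = 26 + 406 = 432$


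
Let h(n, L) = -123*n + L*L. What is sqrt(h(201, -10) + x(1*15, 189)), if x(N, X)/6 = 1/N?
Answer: I*sqrt(615565)/5 ≈ 156.92*I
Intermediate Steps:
x(N, X) = 6/N
h(n, L) = L**2 - 123*n (h(n, L) = -123*n + L**2 = L**2 - 123*n)
sqrt(h(201, -10) + x(1*15, 189)) = sqrt(((-10)**2 - 123*201) + 6/((1*15))) = sqrt((100 - 24723) + 6/15) = sqrt(-24623 + 6*(1/15)) = sqrt(-24623 + 2/5) = sqrt(-123113/5) = I*sqrt(615565)/5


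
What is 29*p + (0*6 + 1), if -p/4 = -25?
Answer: 2901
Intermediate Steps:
p = 100 (p = -4*(-25) = 100)
29*p + (0*6 + 1) = 29*100 + (0*6 + 1) = 2900 + (0 + 1) = 2900 + 1 = 2901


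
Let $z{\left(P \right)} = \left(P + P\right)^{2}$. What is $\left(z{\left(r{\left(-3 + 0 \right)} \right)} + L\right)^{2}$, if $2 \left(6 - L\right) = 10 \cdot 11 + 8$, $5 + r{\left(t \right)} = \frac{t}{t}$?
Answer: $121$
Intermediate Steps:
$r{\left(t \right)} = -4$ ($r{\left(t \right)} = -5 + \frac{t}{t} = -5 + 1 = -4$)
$z{\left(P \right)} = 4 P^{2}$ ($z{\left(P \right)} = \left(2 P\right)^{2} = 4 P^{2}$)
$L = -53$ ($L = 6 - \frac{10 \cdot 11 + 8}{2} = 6 - \frac{110 + 8}{2} = 6 - 59 = -53$)
$\left(z{\left(r{\left(-3 + 0 \right)} \right)} + L\right)^{2} = \left(4 \left(-4\right)^{2} - 53\right)^{2} = \left(4 \cdot 16 - 53\right)^{2} = \left(64 - 53\right)^{2} = 11^{2} = 121$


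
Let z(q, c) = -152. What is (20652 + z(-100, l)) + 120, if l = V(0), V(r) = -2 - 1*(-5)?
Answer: 20620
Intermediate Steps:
V(r) = 3 (V(r) = -2 + 5 = 3)
l = 3
(20652 + z(-100, l)) + 120 = (20652 - 152) + 120 = 20500 + 120 = 20620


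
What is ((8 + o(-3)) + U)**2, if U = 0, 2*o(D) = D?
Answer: 169/4 ≈ 42.250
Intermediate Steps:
o(D) = D/2
((8 + o(-3)) + U)**2 = ((8 + (1/2)*(-3)) + 0)**2 = ((8 - 3/2) + 0)**2 = (13/2 + 0)**2 = (13/2)**2 = 169/4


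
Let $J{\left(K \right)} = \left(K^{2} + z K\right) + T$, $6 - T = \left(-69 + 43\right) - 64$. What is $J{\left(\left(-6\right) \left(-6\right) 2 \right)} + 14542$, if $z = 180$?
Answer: $32782$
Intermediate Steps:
$T = 96$ ($T = 6 - \left(\left(-69 + 43\right) - 64\right) = 6 - \left(-26 - 64\right) = 6 - -90 = 6 + 90 = 96$)
$J{\left(K \right)} = 96 + K^{2} + 180 K$ ($J{\left(K \right)} = \left(K^{2} + 180 K\right) + 96 = 96 + K^{2} + 180 K$)
$J{\left(\left(-6\right) \left(-6\right) 2 \right)} + 14542 = \left(96 + \left(\left(-6\right) \left(-6\right) 2\right)^{2} + 180 \left(-6\right) \left(-6\right) 2\right) + 14542 = \left(96 + \left(36 \cdot 2\right)^{2} + 180 \cdot 36 \cdot 2\right) + 14542 = \left(96 + 72^{2} + 180 \cdot 72\right) + 14542 = \left(96 + 5184 + 12960\right) + 14542 = 18240 + 14542 = 32782$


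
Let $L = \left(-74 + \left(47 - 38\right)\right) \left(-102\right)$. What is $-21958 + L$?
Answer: $-15328$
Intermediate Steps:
$L = 6630$ ($L = \left(-74 + \left(47 - 38\right)\right) \left(-102\right) = \left(-74 + 9\right) \left(-102\right) = \left(-65\right) \left(-102\right) = 6630$)
$-21958 + L = -21958 + 6630 = -15328$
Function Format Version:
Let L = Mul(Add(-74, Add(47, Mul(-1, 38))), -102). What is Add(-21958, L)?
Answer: -15328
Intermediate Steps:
L = 6630 (L = Mul(Add(-74, Add(47, -38)), -102) = Mul(Add(-74, 9), -102) = Mul(-65, -102) = 6630)
Add(-21958, L) = Add(-21958, 6630) = -15328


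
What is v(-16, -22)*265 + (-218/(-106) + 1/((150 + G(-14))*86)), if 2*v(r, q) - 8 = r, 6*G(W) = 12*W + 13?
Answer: -1796234326/1697855 ≈ -1057.9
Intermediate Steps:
G(W) = 13/6 + 2*W (G(W) = (12*W + 13)/6 = (13 + 12*W)/6 = 13/6 + 2*W)
v(r, q) = 4 + r/2
v(-16, -22)*265 + (-218/(-106) + 1/((150 + G(-14))*86)) = (4 + (1/2)*(-16))*265 + (-218/(-106) + 1/((150 + (13/6 + 2*(-14)))*86)) = (4 - 8)*265 + (-218*(-1/106) + (1/86)/(150 + (13/6 - 28))) = -4*265 + (109/53 + (1/86)/(150 - 155/6)) = -1060 + (109/53 + (1/86)/(745/6)) = -1060 + (109/53 + (6/745)*(1/86)) = -1060 + (109/53 + 3/32035) = -1060 + 3491974/1697855 = -1796234326/1697855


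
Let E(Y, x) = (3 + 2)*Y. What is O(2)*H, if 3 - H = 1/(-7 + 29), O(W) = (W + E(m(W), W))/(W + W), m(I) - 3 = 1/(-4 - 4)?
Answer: 8515/704 ≈ 12.095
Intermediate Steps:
m(I) = 23/8 (m(I) = 3 + 1/(-4 - 4) = 3 + 1/(-8) = 3 - ⅛ = 23/8)
E(Y, x) = 5*Y
O(W) = (115/8 + W)/(2*W) (O(W) = (W + 5*(23/8))/(W + W) = (W + 115/8)/((2*W)) = (115/8 + W)*(1/(2*W)) = (115/8 + W)/(2*W))
H = 65/22 (H = 3 - 1/(-7 + 29) = 3 - 1/22 = 65/22 ≈ 2.9545)
O(2)*H = ((1/16)*(115 + 8*2)/2)*(65/22) = ((1/16)*(½)*(115 + 16))*(65/22) = ((1/16)*(½)*131)*(65/22) = (131/32)*(65/22) = 8515/704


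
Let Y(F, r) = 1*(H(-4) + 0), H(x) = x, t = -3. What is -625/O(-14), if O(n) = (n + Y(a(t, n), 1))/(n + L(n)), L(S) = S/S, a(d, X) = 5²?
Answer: -8125/18 ≈ -451.39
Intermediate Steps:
a(d, X) = 25
L(S) = 1
Y(F, r) = -4 (Y(F, r) = 1*(-4 + 0) = 1*(-4) = -4)
O(n) = (-4 + n)/(1 + n) (O(n) = (n - 4)/(n + 1) = (-4 + n)/(1 + n))
-625/O(-14) = -625*(1 - 14)/(-4 - 14) = -625/(-18/(-13)) = -625/((-1/13*(-18))) = -625/18/13 = -625*13/18 = -8125/18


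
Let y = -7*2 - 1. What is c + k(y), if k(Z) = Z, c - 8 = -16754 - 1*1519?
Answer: -18280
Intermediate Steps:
c = -18265 (c = 8 + (-16754 - 1*1519) = 8 + (-16754 - 1519) = 8 - 18273 = -18265)
y = -15 (y = -14 - 1 = -15)
c + k(y) = -18265 - 15 = -18280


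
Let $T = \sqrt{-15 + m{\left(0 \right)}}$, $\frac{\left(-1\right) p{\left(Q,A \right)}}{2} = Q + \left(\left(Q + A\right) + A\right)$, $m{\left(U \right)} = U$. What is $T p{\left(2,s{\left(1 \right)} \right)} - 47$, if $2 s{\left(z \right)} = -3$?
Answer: $-47 - 2 i \sqrt{15} \approx -47.0 - 7.746 i$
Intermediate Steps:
$s{\left(z \right)} = - \frac{3}{2}$ ($s{\left(z \right)} = \frac{1}{2} \left(-3\right) = - \frac{3}{2}$)
$p{\left(Q,A \right)} = - 4 A - 4 Q$ ($p{\left(Q,A \right)} = - 2 \left(Q + \left(\left(Q + A\right) + A\right)\right) = - 2 \left(Q + \left(\left(A + Q\right) + A\right)\right) = - 2 \left(Q + \left(Q + 2 A\right)\right) = - 2 \left(2 A + 2 Q\right) = - 4 A - 4 Q$)
$T = i \sqrt{15}$ ($T = \sqrt{-15 + 0} = \sqrt{-15} = i \sqrt{15} \approx 3.873 i$)
$T p{\left(2,s{\left(1 \right)} \right)} - 47 = i \sqrt{15} \left(\left(-4\right) \left(- \frac{3}{2}\right) - 8\right) - 47 = i \sqrt{15} \left(6 - 8\right) - 47 = i \sqrt{15} \left(-2\right) - 47 = - 2 i \sqrt{15} - 47 = -47 - 2 i \sqrt{15}$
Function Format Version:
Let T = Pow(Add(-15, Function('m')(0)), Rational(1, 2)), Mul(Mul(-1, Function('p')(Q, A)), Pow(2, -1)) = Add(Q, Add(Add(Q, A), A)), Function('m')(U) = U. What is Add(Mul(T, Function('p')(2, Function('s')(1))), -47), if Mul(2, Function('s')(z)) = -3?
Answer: Add(-47, Mul(-2, I, Pow(15, Rational(1, 2)))) ≈ Add(-47.000, Mul(-7.7460, I))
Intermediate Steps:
Function('s')(z) = Rational(-3, 2) (Function('s')(z) = Mul(Rational(1, 2), -3) = Rational(-3, 2))
Function('p')(Q, A) = Add(Mul(-4, A), Mul(-4, Q)) (Function('p')(Q, A) = Mul(-2, Add(Q, Add(Add(Q, A), A))) = Mul(-2, Add(Q, Add(Add(A, Q), A))) = Mul(-2, Add(Q, Add(Q, Mul(2, A)))) = Mul(-2, Add(Mul(2, A), Mul(2, Q))) = Add(Mul(-4, A), Mul(-4, Q)))
T = Mul(I, Pow(15, Rational(1, 2))) (T = Pow(Add(-15, 0), Rational(1, 2)) = Pow(-15, Rational(1, 2)) = Mul(I, Pow(15, Rational(1, 2))) ≈ Mul(3.8730, I))
Add(Mul(T, Function('p')(2, Function('s')(1))), -47) = Add(Mul(Mul(I, Pow(15, Rational(1, 2))), Add(Mul(-4, Rational(-3, 2)), Mul(-4, 2))), -47) = Add(Mul(Mul(I, Pow(15, Rational(1, 2))), Add(6, -8)), -47) = Add(Mul(Mul(I, Pow(15, Rational(1, 2))), -2), -47) = Add(Mul(-2, I, Pow(15, Rational(1, 2))), -47) = Add(-47, Mul(-2, I, Pow(15, Rational(1, 2))))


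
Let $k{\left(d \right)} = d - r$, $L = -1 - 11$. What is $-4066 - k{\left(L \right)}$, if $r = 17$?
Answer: $-4037$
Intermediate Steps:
$L = -12$
$k{\left(d \right)} = -17 + d$ ($k{\left(d \right)} = d - 17 = -17 + d$)
$-4066 - k{\left(L \right)} = -4066 - \left(-17 - 12\right) = -4066 - -29 = -4066 + 29 = -4037$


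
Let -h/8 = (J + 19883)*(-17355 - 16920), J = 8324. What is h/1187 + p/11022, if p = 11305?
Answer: 85248122725835/13083114 ≈ 6.5159e+6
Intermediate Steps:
h = 7734359400 (h = -8*(8324 + 19883)*(-17355 - 16920) = -225656*(-34275) = -8*(-966794925) = 7734359400)
h/1187 + p/11022 = 7734359400/1187 + 11305/11022 = 85248122725835/13083114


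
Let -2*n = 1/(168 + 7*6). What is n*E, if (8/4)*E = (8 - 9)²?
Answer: -1/840 ≈ -0.0011905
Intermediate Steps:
n = -1/420 (n = -1/(2*(168 + 7*6)) = -1/(2*(168 + 42)) = -½/210 = -½*1/210 = -1/420 ≈ -0.0023810)
E = ½ (E = (8 - 9)²/2 = (½)*(-1)² = (½)*1 = ½ ≈ 0.50000)
n*E = -1/420*½ = -1/840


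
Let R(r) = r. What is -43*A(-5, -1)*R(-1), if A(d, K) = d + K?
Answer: -258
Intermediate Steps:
A(d, K) = K + d
-43*A(-5, -1)*R(-1) = -43*(-1 - 5)*(-1) = -(-258)*(-1) = -43*6 = -258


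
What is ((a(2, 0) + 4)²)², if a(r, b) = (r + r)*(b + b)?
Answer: 256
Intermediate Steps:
a(r, b) = 4*b*r (a(r, b) = (2*r)*(2*b) = 4*b*r)
((a(2, 0) + 4)²)² = ((4*0*2 + 4)²)² = ((0 + 4)²)² = (4²)² = 16² = 256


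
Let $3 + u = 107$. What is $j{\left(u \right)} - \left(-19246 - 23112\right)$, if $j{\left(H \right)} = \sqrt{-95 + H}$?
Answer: $42361$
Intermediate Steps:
$u = 104$ ($u = -3 + 107 = 104$)
$j{\left(u \right)} - \left(-19246 - 23112\right) = \sqrt{-95 + 104} - \left(-19246 - 23112\right) = \sqrt{9} - \left(-19246 - 23112\right) = 3 - -42358 = 3 + 42358 = 42361$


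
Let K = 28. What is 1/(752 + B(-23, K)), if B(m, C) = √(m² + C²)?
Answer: 752/564191 - √1313/564191 ≈ 0.0012687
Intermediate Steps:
B(m, C) = √(C² + m²)
1/(752 + B(-23, K)) = 1/(752 + √(28² + (-23)²)) = 1/(752 + √(784 + 529)) = 1/(752 + √1313)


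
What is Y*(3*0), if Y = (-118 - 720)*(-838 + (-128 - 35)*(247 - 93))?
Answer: 0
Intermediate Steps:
Y = 21737720 (Y = -838*(-838 - 163*154) = -838*(-838 - 25102) = -838*(-25940) = 21737720)
Y*(3*0) = 21737720*(3*0) = 21737720*0 = 0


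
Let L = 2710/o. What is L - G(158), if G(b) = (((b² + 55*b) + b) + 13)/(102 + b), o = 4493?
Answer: -30254225/233636 ≈ -129.49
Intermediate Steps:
L = 2710/4493 ≈ 0.60316
G(b) = (13 + b² + 56*b)/(102 + b) (G(b) = ((b² + 56*b) + 13)/(102 + b) = (13 + b² + 56*b)/(102 + b))
L - G(158) = 2710/4493 - (13 + 158² + 56*158)/(102 + 158) = 2710/4493 - (13 + 24964 + 8848)/260 = 2710/4493 - 33825/260 = 2710/4493 - 1*6765/52 = 2710/4493 - 6765/52 = -30254225/233636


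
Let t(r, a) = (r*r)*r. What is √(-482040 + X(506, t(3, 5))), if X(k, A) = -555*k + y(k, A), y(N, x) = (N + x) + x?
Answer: I*√762310 ≈ 873.1*I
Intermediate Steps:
t(r, a) = r³ (t(r, a) = r²*r = r³)
y(N, x) = N + 2*x
X(k, A) = -554*k + 2*A (X(k, A) = -555*k + (k + 2*A) = -554*k + 2*A)
√(-482040 + X(506, t(3, 5))) = √(-482040 + (-554*506 + 2*3³)) = √(-482040 + (-280324 + 2*27)) = √(-482040 + (-280324 + 54)) = √(-482040 - 280270) = √(-762310) = I*√762310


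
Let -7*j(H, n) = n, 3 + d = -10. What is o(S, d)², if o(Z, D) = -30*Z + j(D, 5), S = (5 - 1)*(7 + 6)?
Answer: 119355625/49 ≈ 2.4358e+6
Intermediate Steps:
d = -13 (d = -3 - 10 = -13)
j(H, n) = -n/7
S = 52 (S = 4*13 = 52)
o(Z, D) = -5/7 - 30*Z (o(Z, D) = -30*Z - ⅐*5 = -30*Z - 5/7 = -5/7 - 30*Z)
o(S, d)² = (-5/7 - 30*52)² = (-5/7 - 1560)² = (-10925/7)² = 119355625/49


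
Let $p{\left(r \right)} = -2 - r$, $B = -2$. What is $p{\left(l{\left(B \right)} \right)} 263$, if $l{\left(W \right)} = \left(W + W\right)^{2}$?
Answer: $-4734$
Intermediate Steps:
$l{\left(W \right)} = 4 W^{2}$ ($l{\left(W \right)} = \left(2 W\right)^{2} = 4 W^{2}$)
$p{\left(l{\left(B \right)} \right)} 263 = \left(-2 - 4 \left(-2\right)^{2}\right) 263 = \left(-2 - 4 \cdot 4\right) 263 = \left(-2 - 16\right) 263 = \left(-18\right) 263 = -4734$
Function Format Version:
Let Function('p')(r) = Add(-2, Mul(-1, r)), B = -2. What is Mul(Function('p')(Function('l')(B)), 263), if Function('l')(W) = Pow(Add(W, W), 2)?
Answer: -4734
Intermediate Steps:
Function('l')(W) = Mul(4, Pow(W, 2)) (Function('l')(W) = Pow(Mul(2, W), 2) = Mul(4, Pow(W, 2)))
Mul(Function('p')(Function('l')(B)), 263) = Mul(Add(-2, Mul(-1, Mul(4, Pow(-2, 2)))), 263) = Mul(Add(-2, Mul(-1, Mul(4, 4))), 263) = Mul(Add(-2, Mul(-1, 16)), 263) = Mul(Add(-2, -16), 263) = Mul(-18, 263) = -4734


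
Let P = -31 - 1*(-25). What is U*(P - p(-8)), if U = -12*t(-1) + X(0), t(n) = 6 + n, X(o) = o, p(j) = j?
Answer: -120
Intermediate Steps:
P = -6 (P = -31 + 25 = -6)
U = -60 (U = -12*(6 - 1) + 0 = -12*5 + 0 = -60 + 0 = -60)
U*(P - p(-8)) = -60*(-6 - 1*(-8)) = -60*(-6 + 8) = -60*2 = -120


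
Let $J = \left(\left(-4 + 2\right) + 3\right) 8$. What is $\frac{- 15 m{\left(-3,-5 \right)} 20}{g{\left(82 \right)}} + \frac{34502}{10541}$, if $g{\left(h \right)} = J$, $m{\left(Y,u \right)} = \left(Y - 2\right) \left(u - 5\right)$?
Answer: $- \frac{19729873}{10541} \approx -1871.7$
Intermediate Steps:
$m{\left(Y,u \right)} = \left(-5 + u\right) \left(-2 + Y\right)$ ($m{\left(Y,u \right)} = \left(-2 + Y\right) \left(-5 + u\right) = \left(-5 + u\right) \left(-2 + Y\right)$)
$J = 8$ ($J = \left(-2 + 3\right) 8 = 1 \cdot 8 = 8$)
$g{\left(h \right)} = 8$
$\frac{- 15 m{\left(-3,-5 \right)} 20}{g{\left(82 \right)}} + \frac{34502}{10541} = \frac{- 15 \left(10 - -15 - -10 - -15\right) 20}{8} + \frac{34502}{10541} = - 15 \left(10 + 15 + 10 + 15\right) 20 \cdot \frac{1}{8} + 34502 \cdot \frac{1}{10541} = \left(-15\right) 50 \cdot 20 \cdot \frac{1}{8} + \frac{34502}{10541} = \left(-750\right) 20 \cdot \frac{1}{8} + \frac{34502}{10541} = \left(-15000\right) \frac{1}{8} + \frac{34502}{10541} = -1875 + \frac{34502}{10541} = - \frac{19729873}{10541}$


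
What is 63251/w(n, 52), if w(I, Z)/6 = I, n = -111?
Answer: -63251/666 ≈ -94.971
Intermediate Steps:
w(I, Z) = 6*I
63251/w(n, 52) = 63251/((6*(-111))) = 63251/(-666) = 63251*(-1/666) = -63251/666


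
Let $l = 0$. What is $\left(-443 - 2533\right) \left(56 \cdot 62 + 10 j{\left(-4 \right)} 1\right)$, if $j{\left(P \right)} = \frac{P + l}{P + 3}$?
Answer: $-10451712$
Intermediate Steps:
$j{\left(P \right)} = \frac{P}{3 + P}$ ($j{\left(P \right)} = \frac{P + 0}{P + 3} = \frac{P}{3 + P}$)
$\left(-443 - 2533\right) \left(56 \cdot 62 + 10 j{\left(-4 \right)} 1\right) = \left(-443 - 2533\right) \left(56 \cdot 62 + 10 \left(- \frac{4}{3 - 4}\right) 1\right) = - 2976 \left(3472 + 10 \left(- \frac{4}{-1}\right) 1\right) = - 2976 \left(3472 + 10 \left(\left(-4\right) \left(-1\right)\right) 1\right) = - 2976 \left(3472 + 10 \cdot 4 \cdot 1\right) = - 2976 \left(3472 + 40 \cdot 1\right) = - 2976 \left(3472 + 40\right) = \left(-2976\right) 3512 = -10451712$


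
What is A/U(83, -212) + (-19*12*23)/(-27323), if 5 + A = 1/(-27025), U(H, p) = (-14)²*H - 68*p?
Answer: 724136136117/3776198439550 ≈ 0.19176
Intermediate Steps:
U(H, p) = -68*p + 196*H (U(H, p) = 196*H - 68*p = -68*p + 196*H)
A = -135126/27025 (A = -5 + 1/(-27025) = -5 - 1/27025 = -135126/27025 ≈ -5.0000)
A/U(83, -212) + (-19*12*23)/(-27323) = -135126/(27025*(-68*(-212) + 196*83)) + (-19*12*23)/(-27323) = -135126/(27025*(14416 + 16268)) - 228*23*(-1/27323) = -135126/27025/30684 - 5244*(-1/27323) = -135126/27025*1/30684 + 5244/27323 = -22521/138205850 + 5244/27323 = 724136136117/3776198439550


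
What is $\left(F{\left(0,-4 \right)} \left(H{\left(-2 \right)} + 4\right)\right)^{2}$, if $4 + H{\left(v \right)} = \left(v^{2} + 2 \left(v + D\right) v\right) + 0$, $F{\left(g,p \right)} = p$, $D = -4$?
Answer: $12544$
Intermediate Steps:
$H{\left(v \right)} = -4 + v^{2} + v \left(-8 + 2 v\right)$ ($H{\left(v \right)} = -4 + \left(\left(v^{2} + 2 \left(v - 4\right) v\right) + 0\right) = -4 + \left(\left(v^{2} + 2 \left(-4 + v\right) v\right) + 0\right) = -4 + \left(\left(v^{2} + \left(-8 + 2 v\right) v\right) + 0\right) = -4 + \left(\left(v^{2} + v \left(-8 + 2 v\right)\right) + 0\right) = -4 + \left(v^{2} + v \left(-8 + 2 v\right)\right) = -4 + v^{2} + v \left(-8 + 2 v\right)$)
$\left(F{\left(0,-4 \right)} \left(H{\left(-2 \right)} + 4\right)\right)^{2} = \left(- 4 \left(\left(-4 - -16 + 3 \left(-2\right)^{2}\right) + 4\right)\right)^{2} = \left(- 4 \left(\left(-4 + 16 + 3 \cdot 4\right) + 4\right)\right)^{2} = \left(- 4 \left(\left(-4 + 16 + 12\right) + 4\right)\right)^{2} = \left(- 4 \left(24 + 4\right)\right)^{2} = \left(\left(-4\right) 28\right)^{2} = \left(-112\right)^{2} = 12544$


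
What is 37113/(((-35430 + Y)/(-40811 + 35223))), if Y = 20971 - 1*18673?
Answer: 1571117/251 ≈ 6259.4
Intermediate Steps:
Y = 2298 (Y = 20971 - 18673 = 2298)
37113/(((-35430 + Y)/(-40811 + 35223))) = 37113/(((-35430 + 2298)/(-40811 + 35223))) = 37113/((-33132/(-5588))) = 37113/((-33132*(-1/5588))) = 37113/(753/127) = 37113*(127/753) = 1571117/251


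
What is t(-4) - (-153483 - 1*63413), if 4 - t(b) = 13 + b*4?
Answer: 216903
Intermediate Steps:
t(b) = -9 - 4*b (t(b) = 4 - (13 + b*4) = 4 - (13 + 4*b) = 4 + (-13 - 4*b) = -9 - 4*b)
t(-4) - (-153483 - 1*63413) = (-9 - 4*(-4)) - (-153483 - 1*63413) = (-9 + 16) - (-153483 - 63413) = 7 - 1*(-216896) = 7 + 216896 = 216903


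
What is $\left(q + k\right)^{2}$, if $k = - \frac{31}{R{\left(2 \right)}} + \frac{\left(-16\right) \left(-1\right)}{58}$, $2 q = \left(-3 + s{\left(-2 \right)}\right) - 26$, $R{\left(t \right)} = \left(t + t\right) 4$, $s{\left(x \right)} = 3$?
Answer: $\frac{46280809}{215296} \approx 214.96$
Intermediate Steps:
$R{\left(t \right)} = 8 t$ ($R{\left(t \right)} = 2 t 4 = 8 t$)
$q = -13$ ($q = \frac{\left(-3 + 3\right) - 26}{2} = \frac{0 - 26}{2} = \frac{1}{2} \left(-26\right) = -13$)
$k = - \frac{771}{464}$ ($k = - \frac{31}{8 \cdot 2} + \frac{\left(-16\right) \left(-1\right)}{58} = - \frac{31}{16} + 16 \cdot \frac{1}{58} = \left(-31\right) \frac{1}{16} + \frac{8}{29} = - \frac{31}{16} + \frac{8}{29} = - \frac{771}{464} \approx -1.6616$)
$\left(q + k\right)^{2} = \left(-13 - \frac{771}{464}\right)^{2} = \left(- \frac{6803}{464}\right)^{2} = \frac{46280809}{215296}$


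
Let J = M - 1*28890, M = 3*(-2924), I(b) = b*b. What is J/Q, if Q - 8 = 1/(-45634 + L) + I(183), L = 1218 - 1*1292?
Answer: -1721454696/1531080875 ≈ -1.1243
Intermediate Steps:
I(b) = b**2
L = -74 (L = 1218 - 1292 = -74)
M = -8772
J = -37662 (J = -8772 - 1*28890 = -8772 - 28890 = -37662)
Q = 1531080875/45708 (Q = 8 + (1/(-45634 - 74) + 183**2) = 8 + (1/(-45708) + 33489) = 8 + (-1/45708 + 33489) = 8 + 1530715211/45708 = 1531080875/45708 ≈ 33497.)
J/Q = -37662/1531080875/45708 = -37662*45708/1531080875 = -1721454696/1531080875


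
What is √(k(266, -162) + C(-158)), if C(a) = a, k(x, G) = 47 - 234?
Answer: I*√345 ≈ 18.574*I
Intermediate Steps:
k(x, G) = -187
√(k(266, -162) + C(-158)) = √(-187 - 158) = √(-345) = I*√345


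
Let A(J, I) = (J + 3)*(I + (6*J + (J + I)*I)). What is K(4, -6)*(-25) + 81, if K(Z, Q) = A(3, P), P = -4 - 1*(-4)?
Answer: -2619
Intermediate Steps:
P = 0 (P = -4 + 4 = 0)
A(J, I) = (3 + J)*(I + 6*J + I*(I + J)) (A(J, I) = (3 + J)*(I + (6*J + (I + J)*I)) = (3 + J)*(I + (6*J + I*(I + J))) = (3 + J)*(I + 6*J + I*(I + J)))
K(Z, Q) = 108 (K(Z, Q) = 3*0 + 3*0² + 6*3² + 18*3 + 0*3² + 3*0² + 4*0*3 = 0 + 3*0 + 6*9 + 54 + 0*9 + 3*0 + 0 = 0 + 0 + 54 + 54 + 0 + 0 + 0 = 108)
K(4, -6)*(-25) + 81 = 108*(-25) + 81 = -2700 + 81 = -2619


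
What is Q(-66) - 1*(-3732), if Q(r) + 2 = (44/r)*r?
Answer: 3774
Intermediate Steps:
Q(r) = 42 (Q(r) = -2 + (44/r)*r = -2 + 44 = 42)
Q(-66) - 1*(-3732) = 42 - 1*(-3732) = 42 + 3732 = 3774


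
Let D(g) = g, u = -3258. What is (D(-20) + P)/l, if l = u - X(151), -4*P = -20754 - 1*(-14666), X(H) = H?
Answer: -1502/3409 ≈ -0.44060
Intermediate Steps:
P = 1522 (P = -(-20754 - 1*(-14666))/4 = -(-20754 + 14666)/4 = -1/4*(-6088) = 1522)
l = -3409 (l = -3258 - 1*151 = -3258 - 151 = -3409)
(D(-20) + P)/l = (-20 + 1522)/(-3409) = 1502*(-1/3409) = -1502/3409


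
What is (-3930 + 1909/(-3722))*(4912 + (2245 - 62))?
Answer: -103795373055/3722 ≈ -2.7887e+7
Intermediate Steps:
(-3930 + 1909/(-3722))*(4912 + (2245 - 62)) = (-3930 + 1909*(-1/3722))*(4912 + 2183) = (-3930 - 1909/3722)*7095 = -14629369/3722*7095 = -103795373055/3722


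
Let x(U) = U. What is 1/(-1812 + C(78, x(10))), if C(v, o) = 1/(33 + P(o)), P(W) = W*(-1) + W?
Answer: -33/59795 ≈ -0.00055189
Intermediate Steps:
P(W) = 0 (P(W) = -W + W = 0)
C(v, o) = 1/33 (C(v, o) = 1/(33 + 0) = 1/33)
1/(-1812 + C(78, x(10))) = 1/(-1812 + 1/33) = 1/(-59795/33) = -33/59795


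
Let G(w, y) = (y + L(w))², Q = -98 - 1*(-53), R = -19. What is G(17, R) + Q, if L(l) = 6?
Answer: 124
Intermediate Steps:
Q = -45 (Q = -98 + 53 = -45)
G(w, y) = (6 + y)² (G(w, y) = (y + 6)² = (6 + y)²)
G(17, R) + Q = (6 - 19)² - 45 = (-13)² - 45 = 169 - 45 = 124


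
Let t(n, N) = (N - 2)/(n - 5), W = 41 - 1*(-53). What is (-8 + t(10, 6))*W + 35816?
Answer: 175696/5 ≈ 35139.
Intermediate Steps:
W = 94 (W = 41 + 53 = 94)
t(n, N) = (-2 + N)/(-5 + n)
(-8 + t(10, 6))*W + 35816 = (-8 + (-2 + 6)/(-5 + 10))*94 + 35816 = (-8 + 4/5)*94 + 35816 = (-8 + (⅕)*4)*94 + 35816 = (-8 + ⅘)*94 + 35816 = -36/5*94 + 35816 = -3384/5 + 35816 = 175696/5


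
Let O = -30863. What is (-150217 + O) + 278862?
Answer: 97782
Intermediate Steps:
(-150217 + O) + 278862 = (-150217 - 30863) + 278862 = -181080 + 278862 = 97782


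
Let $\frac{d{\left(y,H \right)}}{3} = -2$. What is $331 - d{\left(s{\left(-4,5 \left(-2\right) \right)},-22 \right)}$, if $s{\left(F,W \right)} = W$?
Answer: $337$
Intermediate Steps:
$d{\left(y,H \right)} = -6$ ($d{\left(y,H \right)} = 3 \left(-2\right) = -6$)
$331 - d{\left(s{\left(-4,5 \left(-2\right) \right)},-22 \right)} = 331 - -6 = 331 + 6 = 337$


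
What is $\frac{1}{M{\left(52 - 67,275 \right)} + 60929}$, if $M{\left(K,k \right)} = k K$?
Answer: $\frac{1}{56804} \approx 1.7604 \cdot 10^{-5}$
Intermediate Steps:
$M{\left(K,k \right)} = K k$
$\frac{1}{M{\left(52 - 67,275 \right)} + 60929} = \frac{1}{\left(52 - 67\right) 275 + 60929} = \frac{1}{\left(-15\right) 275 + 60929} = \frac{1}{-4125 + 60929} = \frac{1}{56804}$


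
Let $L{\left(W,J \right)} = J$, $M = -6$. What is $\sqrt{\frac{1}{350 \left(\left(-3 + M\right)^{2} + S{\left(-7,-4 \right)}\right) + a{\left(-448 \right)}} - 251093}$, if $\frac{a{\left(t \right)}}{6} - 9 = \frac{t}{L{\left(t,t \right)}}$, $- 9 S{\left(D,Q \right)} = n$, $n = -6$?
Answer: $\frac{i \sqrt{1854061898377910}}{85930} \approx 501.09 i$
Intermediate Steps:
$S{\left(D,Q \right)} = \frac{2}{3}$ ($S{\left(D,Q \right)} = \left(- \frac{1}{9}\right) \left(-6\right) = \frac{2}{3}$)
$a{\left(t \right)} = 60$ ($a{\left(t \right)} = 54 + 6 \frac{t}{t} = 54 + 6 \cdot 1 = 54 + 6 = 60$)
$\sqrt{\frac{1}{350 \left(\left(-3 + M\right)^{2} + S{\left(-7,-4 \right)}\right) + a{\left(-448 \right)}} - 251093} = \sqrt{\frac{1}{350 \left(\left(-3 - 6\right)^{2} + \frac{2}{3}\right) + 60} - 251093} = \sqrt{\frac{1}{350 \left(\left(-9\right)^{2} + \frac{2}{3}\right) + 60} - 251093} = \sqrt{\frac{1}{350 \left(81 + \frac{2}{3}\right) + 60} - 251093} = \sqrt{\frac{1}{350 \cdot \frac{245}{3} + 60} - 251093} = \sqrt{\frac{1}{\frac{85750}{3} + 60} - 251093} = \sqrt{\frac{1}{\frac{85930}{3}} - 251093} = \sqrt{\frac{3}{85930} - 251093} = \sqrt{- \frac{21576421487}{85930}} = \frac{i \sqrt{1854061898377910}}{85930}$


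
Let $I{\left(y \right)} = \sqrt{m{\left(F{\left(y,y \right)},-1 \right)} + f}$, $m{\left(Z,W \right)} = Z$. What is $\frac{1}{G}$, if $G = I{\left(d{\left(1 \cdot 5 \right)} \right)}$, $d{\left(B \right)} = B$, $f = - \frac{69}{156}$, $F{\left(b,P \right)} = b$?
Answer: $\frac{2 \sqrt{3081}}{237} \approx 0.46841$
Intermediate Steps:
$f = - \frac{23}{52}$ ($f = \left(-69\right) \frac{1}{156} = - \frac{23}{52} \approx -0.44231$)
$I{\left(y \right)} = \sqrt{- \frac{23}{52} + y}$ ($I{\left(y \right)} = \sqrt{y - \frac{23}{52}} = \sqrt{- \frac{23}{52} + y}$)
$G = \frac{\sqrt{3081}}{26}$ ($G = \frac{\sqrt{-299 + 676 \cdot 1 \cdot 5}}{26} = \frac{\sqrt{-299 + 676 \cdot 5}}{26} = \frac{\sqrt{-299 + 3380}}{26} = \frac{\sqrt{3081}}{26} \approx 2.1349$)
$\frac{1}{G} = \frac{1}{\frac{1}{26} \sqrt{3081}} = \frac{2 \sqrt{3081}}{237}$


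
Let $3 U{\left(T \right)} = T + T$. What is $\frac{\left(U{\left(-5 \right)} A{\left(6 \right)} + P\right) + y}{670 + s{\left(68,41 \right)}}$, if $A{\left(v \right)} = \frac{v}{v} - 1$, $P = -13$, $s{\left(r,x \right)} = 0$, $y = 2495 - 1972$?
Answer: $\frac{51}{67} \approx 0.76119$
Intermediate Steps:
$y = 523$
$U{\left(T \right)} = \frac{2 T}{3}$ ($U{\left(T \right)} = \frac{T + T}{3} = \frac{2 T}{3}$)
$A{\left(v \right)} = 0$ ($A{\left(v \right)} = 1 - 1 = 0$)
$\frac{\left(U{\left(-5 \right)} A{\left(6 \right)} + P\right) + y}{670 + s{\left(68,41 \right)}} = \frac{\left(\frac{2}{3} \left(-5\right) 0 - 13\right) + 523}{670 + 0} = \frac{\left(\left(- \frac{10}{3}\right) 0 - 13\right) + 523}{670} = \left(\left(0 - 13\right) + 523\right) \frac{1}{670} = \left(-13 + 523\right) \frac{1}{670} = 510 \cdot \frac{1}{670} = \frac{51}{67}$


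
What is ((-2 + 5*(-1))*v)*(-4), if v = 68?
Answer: 1904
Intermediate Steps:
((-2 + 5*(-1))*v)*(-4) = ((-2 + 5*(-1))*68)*(-4) = ((-2 - 5)*68)*(-4) = -7*68*(-4) = -476*(-4) = 1904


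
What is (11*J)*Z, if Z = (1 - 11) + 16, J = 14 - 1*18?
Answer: -264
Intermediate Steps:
J = -4 (J = 14 - 18 = -4)
Z = 6 (Z = -10 + 16 = 6)
(11*J)*Z = (11*(-4))*6 = -44*6 = -264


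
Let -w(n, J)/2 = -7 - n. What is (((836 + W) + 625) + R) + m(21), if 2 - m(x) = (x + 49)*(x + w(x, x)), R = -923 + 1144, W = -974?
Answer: -4680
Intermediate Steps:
w(n, J) = 14 + 2*n (w(n, J) = -2*(-7 - n) = 14 + 2*n)
R = 221
m(x) = 2 - (14 + 3*x)*(49 + x) (m(x) = 2 - (x + 49)*(x + (14 + 2*x)) = 2 - (49 + x)*(14 + 3*x) = 2 - (14 + 3*x)*(49 + x))
(((836 + W) + 625) + R) + m(21) = (((836 - 974) + 625) + 221) + (-684 - 161*21 - 3*21**2) = ((-138 + 625) + 221) + (-684 - 3381 - 3*441) = (487 + 221) + (-684 - 3381 - 1323) = 708 - 5388 = -4680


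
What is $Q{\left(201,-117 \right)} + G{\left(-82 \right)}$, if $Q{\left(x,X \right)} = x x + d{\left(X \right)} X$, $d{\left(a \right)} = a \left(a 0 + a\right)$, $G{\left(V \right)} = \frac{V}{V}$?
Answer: $-1561211$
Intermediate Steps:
$G{\left(V \right)} = 1$
$d{\left(a \right)} = a^{2}$ ($d{\left(a \right)} = a \left(0 + a\right) = a a = a^{2}$)
$Q{\left(x,X \right)} = X^{3} + x^{2}$ ($Q{\left(x,X \right)} = x x + X^{2} X = x^{2} + X^{3} = X^{3} + x^{2}$)
$Q{\left(201,-117 \right)} + G{\left(-82 \right)} = \left(\left(-117\right)^{3} + 201^{2}\right) + 1 = \left(-1601613 + 40401\right) + 1 = -1561212 + 1 = -1561211$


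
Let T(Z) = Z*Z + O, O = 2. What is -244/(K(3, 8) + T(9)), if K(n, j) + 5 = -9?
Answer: -244/69 ≈ -3.5362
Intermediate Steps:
K(n, j) = -14 (K(n, j) = -5 - 9 = -14)
T(Z) = 2 + Z**2 (T(Z) = Z*Z + 2 = Z**2 + 2 = 2 + Z**2)
-244/(K(3, 8) + T(9)) = -244/(-14 + (2 + 9**2)) = -244/(-14 + (2 + 81)) = -244/(-14 + 83) = -244/69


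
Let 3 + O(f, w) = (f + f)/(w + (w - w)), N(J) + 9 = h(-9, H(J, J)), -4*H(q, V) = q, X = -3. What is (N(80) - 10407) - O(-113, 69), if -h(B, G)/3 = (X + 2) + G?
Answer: -713924/69 ≈ -10347.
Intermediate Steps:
H(q, V) = -q/4
h(B, G) = 3 - 3*G (h(B, G) = -3*((-3 + 2) + G) = -3*(-1 + G) = 3 - 3*G)
N(J) = -6 + 3*J/4 (N(J) = -9 + (3 - (-3)*J/4) = -9 + (3 + 3*J/4) = -6 + 3*J/4)
O(f, w) = -3 + 2*f/w (O(f, w) = -3 + (f + f)/(w + (w - w)) = -3 + (2*f)/(w + 0) = -3 + (2*f)/w = -3 + 2*f/w)
(N(80) - 10407) - O(-113, 69) = ((-6 + (¾)*80) - 10407) - (-3 + 2*(-113)/69) = ((-6 + 60) - 10407) - (-3 + 2*(-113)*(1/69)) = (54 - 10407) - (-3 - 226/69) = -10353 - 1*(-433/69) = -10353 + 433/69 = -713924/69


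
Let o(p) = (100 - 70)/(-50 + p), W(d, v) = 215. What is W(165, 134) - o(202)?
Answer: 16325/76 ≈ 214.80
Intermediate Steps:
o(p) = 30/(-50 + p)
W(165, 134) - o(202) = 215 - 30/(-50 + 202) = 215 - 30/152 = 215 - 1*15/76 = 215 - 15/76 = 16325/76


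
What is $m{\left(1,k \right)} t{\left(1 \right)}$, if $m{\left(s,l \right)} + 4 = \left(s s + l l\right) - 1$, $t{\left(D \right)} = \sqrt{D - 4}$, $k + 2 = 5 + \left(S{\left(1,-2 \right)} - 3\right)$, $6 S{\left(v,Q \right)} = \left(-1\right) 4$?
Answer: $- \frac{32 i \sqrt{3}}{9} \approx - 6.1584 i$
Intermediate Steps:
$S{\left(v,Q \right)} = - \frac{2}{3}$ ($S{\left(v,Q \right)} = \frac{\left(-1\right) 4}{6} = \frac{1}{6} \left(-4\right) = - \frac{2}{3}$)
$k = - \frac{2}{3}$ ($k = -2 + \left(5 - \frac{11}{3}\right) = -2 + \frac{4}{3} = - \frac{2}{3} \approx -0.66667$)
$t{\left(D \right)} = \sqrt{-4 + D}$
$m{\left(s,l \right)} = -5 + l^{2} + s^{2}$ ($m{\left(s,l \right)} = -4 - \left(1 - l l - s s\right) = -4 - \left(1 - l^{2} - s^{2}\right) = -4 + \left(-1 + l^{2} + s^{2}\right) = -5 + l^{2} + s^{2}$)
$m{\left(1,k \right)} t{\left(1 \right)} = \left(-5 + \left(- \frac{2}{3}\right)^{2} + 1^{2}\right) \sqrt{-4 + 1} = \left(-5 + \frac{4}{9} + 1\right) \sqrt{-3} = - \frac{32 i \sqrt{3}}{9}$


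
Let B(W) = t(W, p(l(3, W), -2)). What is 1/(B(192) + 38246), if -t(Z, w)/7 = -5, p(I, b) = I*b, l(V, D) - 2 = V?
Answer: 1/38281 ≈ 2.6123e-5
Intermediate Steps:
l(V, D) = 2 + V
t(Z, w) = 35 (t(Z, w) = -7*(-5) = 35)
B(W) = 35
1/(B(192) + 38246) = 1/(35 + 38246) = 1/38281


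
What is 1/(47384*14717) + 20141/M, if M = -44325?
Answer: -14045332911923/30910053288600 ≈ -0.45439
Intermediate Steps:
1/(47384*14717) + 20141/M = 1/(47384*14717) + 20141/(-44325) = (1/47384)*(1/14717) + 20141*(-1/44325) = 1/697350328 - 20141/44325 = -14045332911923/30910053288600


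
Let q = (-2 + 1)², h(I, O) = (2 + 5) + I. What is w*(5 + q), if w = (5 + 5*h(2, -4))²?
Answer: 15000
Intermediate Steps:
h(I, O) = 7 + I
q = 1 (q = (-1)² = 1)
w = 2500 (w = (5 + 5*(7 + 2))² = (5 + 5*9)² = (5 + 45)² = 50² = 2500)
w*(5 + q) = 2500*(5 + 1) = 2500*6 = 15000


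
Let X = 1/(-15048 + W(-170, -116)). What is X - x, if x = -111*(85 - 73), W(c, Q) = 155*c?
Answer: 55142135/41398 ≈ 1332.0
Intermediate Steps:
X = -1/41398 (X = 1/(-15048 + 155*(-170)) = 1/(-15048 - 26350) = 1/(-41398) = -1/41398 ≈ -2.4156e-5)
x = -1332 (x = -111*12 = -1332)
X - x = -1/41398 - 1*(-1332) = -1/41398 + 1332 = 55142135/41398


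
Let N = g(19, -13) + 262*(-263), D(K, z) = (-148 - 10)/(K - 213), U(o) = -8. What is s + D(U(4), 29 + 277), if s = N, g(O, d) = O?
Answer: -15223869/221 ≈ -68886.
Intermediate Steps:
D(K, z) = -158/(-213 + K)
N = -68887 (N = 19 + 262*(-263) = 19 - 68906 = -68887)
s = -68887
s + D(U(4), 29 + 277) = -68887 - 158/(-213 - 8) = -68887 - 158/(-221) = -68887 - 158*(-1/221) = -68887 + 158/221 = -15223869/221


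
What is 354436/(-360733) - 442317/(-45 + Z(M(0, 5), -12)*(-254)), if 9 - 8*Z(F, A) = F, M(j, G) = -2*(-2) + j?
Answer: 637944488104/293997395 ≈ 2169.9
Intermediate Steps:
M(j, G) = 4 + j
Z(F, A) = 9/8 - F/8
354436/(-360733) - 442317/(-45 + Z(M(0, 5), -12)*(-254)) = 354436/(-360733) - 442317/(-45 + (9/8 - (4 + 0)/8)*(-254)) = 354436*(-1/360733) - 442317/(-45 + (9/8 - 1/8*4)*(-254)) = -354436/360733 - 442317/(-45 + (9/8 - 1/2)*(-254)) = -354436/360733 - 442317/(-45 + (5/8)*(-254)) = -354436/360733 - 442317/(-45 - 635/4) = -354436/360733 - 442317/(-815/4) = -354436/360733 - 442317*(-4/815) = -354436/360733 + 1769268/815 = 637944488104/293997395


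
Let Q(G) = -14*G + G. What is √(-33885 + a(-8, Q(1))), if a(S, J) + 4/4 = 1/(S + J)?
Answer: I*√14943747/21 ≈ 184.08*I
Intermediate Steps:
Q(G) = -13*G
a(S, J) = -1 + 1/(J + S) (a(S, J) = -1 + 1/(S + J) = -1 + 1/(J + S))
√(-33885 + a(-8, Q(1))) = √(-33885 + (1 - (-13) - 1*(-8))/(-13*1 - 8)) = √(-33885 + (1 - 1*(-13) + 8)/(-13 - 8)) = √(-33885 + (1 + 13 + 8)/(-21)) = √(-33885 - 1/21*22) = √(-33885 - 22/21) = √(-711607/21) = I*√14943747/21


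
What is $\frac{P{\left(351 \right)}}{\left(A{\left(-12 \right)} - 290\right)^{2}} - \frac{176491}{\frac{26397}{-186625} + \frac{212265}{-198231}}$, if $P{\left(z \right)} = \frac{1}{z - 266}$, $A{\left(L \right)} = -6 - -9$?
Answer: $\frac{15237910585640185963319}{104662610337996060} \approx 1.4559 \cdot 10^{5}$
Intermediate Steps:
$A{\left(L \right)} = 3$ ($A{\left(L \right)} = -6 + 9 = 3$)
$P{\left(z \right)} = \frac{1}{-266 + z}$
$\frac{P{\left(351 \right)}}{\left(A{\left(-12 \right)} - 290\right)^{2}} - \frac{176491}{\frac{26397}{-186625} + \frac{212265}{-198231}} = \frac{1}{\left(-266 + 351\right) \left(3 - 290\right)^{2}} - \frac{176491}{\frac{26397}{-186625} + \frac{212265}{-198231}} = \frac{1}{85 \left(-287\right)^{2}} - \frac{176491}{26397 \left(- \frac{1}{186625}\right) + 212265 \left(- \frac{1}{198231}\right)} = \frac{1}{85 \cdot 82369} - \frac{176491}{- \frac{26397}{186625} - \frac{70755}{66077}} = \frac{1}{85} \cdot \frac{1}{82369} - \frac{176491}{- \frac{14948886444}{12331620125}} = \frac{1}{7001365} - - \frac{2176419967481375}{14948886444} = \frac{1}{7001365} + \frac{2176419967481375}{14948886444} = \frac{15237910585640185963319}{104662610337996060}$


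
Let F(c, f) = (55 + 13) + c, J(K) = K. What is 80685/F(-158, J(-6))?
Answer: -1793/2 ≈ -896.50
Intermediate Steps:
F(c, f) = 68 + c
80685/F(-158, J(-6)) = 80685/(68 - 158) = 80685/(-90) = 80685*(-1/90) = -1793/2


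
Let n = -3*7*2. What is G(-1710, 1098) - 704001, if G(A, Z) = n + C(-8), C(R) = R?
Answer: -704051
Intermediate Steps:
n = -42 (n = -21*2 = -42)
G(A, Z) = -50 (G(A, Z) = -42 - 8 = -50)
G(-1710, 1098) - 704001 = -50 - 704001 = -704051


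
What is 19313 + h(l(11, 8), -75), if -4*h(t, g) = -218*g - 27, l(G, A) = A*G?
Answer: 60929/4 ≈ 15232.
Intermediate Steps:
h(t, g) = 27/4 + 109*g/2 (h(t, g) = -(-218*g - 27)/4 = -(-27 - 218*g)/4 = 27/4 + 109*g/2)
19313 + h(l(11, 8), -75) = 19313 + (27/4 + (109/2)*(-75)) = 19313 + (27/4 - 8175/2) = 19313 - 16323/4 = 60929/4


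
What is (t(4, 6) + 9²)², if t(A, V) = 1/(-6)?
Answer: 235225/36 ≈ 6534.0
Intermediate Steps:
t(A, V) = -⅙
(t(4, 6) + 9²)² = (-⅙ + 9²)² = (-⅙ + 81)² = (485/6)² = 235225/36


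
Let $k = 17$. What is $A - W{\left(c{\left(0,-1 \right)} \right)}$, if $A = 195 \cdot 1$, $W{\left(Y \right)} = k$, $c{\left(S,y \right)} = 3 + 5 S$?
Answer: $178$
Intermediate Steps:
$W{\left(Y \right)} = 17$
$A = 195$
$A - W{\left(c{\left(0,-1 \right)} \right)} = 195 - 17 = 178$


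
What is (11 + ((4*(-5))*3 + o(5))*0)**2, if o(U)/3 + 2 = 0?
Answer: 121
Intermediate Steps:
o(U) = -6 (o(U) = -6 + 3*0 = -6 + 0 = -6)
(11 + ((4*(-5))*3 + o(5))*0)**2 = (11 + ((4*(-5))*3 - 6)*0)**2 = (11 + (-20*3 - 6)*0)**2 = (11 + (-60 - 6)*0)**2 = (11 - 66*0)**2 = (11 + 0)**2 = 11**2 = 121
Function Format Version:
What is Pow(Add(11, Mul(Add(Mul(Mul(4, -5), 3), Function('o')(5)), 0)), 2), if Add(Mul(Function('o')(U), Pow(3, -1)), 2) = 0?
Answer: 121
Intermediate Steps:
Function('o')(U) = -6 (Function('o')(U) = Add(-6, Mul(3, 0)) = Add(-6, 0) = -6)
Pow(Add(11, Mul(Add(Mul(Mul(4, -5), 3), Function('o')(5)), 0)), 2) = Pow(Add(11, Mul(Add(Mul(Mul(4, -5), 3), -6), 0)), 2) = Pow(Add(11, Mul(Add(Mul(-20, 3), -6), 0)), 2) = Pow(Add(11, Mul(Add(-60, -6), 0)), 2) = Pow(Add(11, Mul(-66, 0)), 2) = Pow(Add(11, 0), 2) = Pow(11, 2) = 121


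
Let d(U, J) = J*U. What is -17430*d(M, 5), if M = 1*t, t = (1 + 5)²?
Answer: -3137400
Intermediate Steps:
t = 36 (t = 6² = 36)
M = 36 (M = 1*36 = 36)
-17430*d(M, 5) = -87150*36 = -17430*180 = -3137400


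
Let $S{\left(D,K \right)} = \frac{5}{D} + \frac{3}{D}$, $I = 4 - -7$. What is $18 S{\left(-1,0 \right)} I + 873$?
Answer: $-711$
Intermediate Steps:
$I = 11$ ($I = 4 + 7 = 11$)
$S{\left(D,K \right)} = \frac{8}{D}$
$18 S{\left(-1,0 \right)} I + 873 = 18 \frac{8}{-1} \cdot 11 + 873 = 18 \cdot 8 \left(-1\right) 11 + 873 = 18 \left(-8\right) 11 + 873 = \left(-144\right) 11 + 873 = -1584 + 873 = -711$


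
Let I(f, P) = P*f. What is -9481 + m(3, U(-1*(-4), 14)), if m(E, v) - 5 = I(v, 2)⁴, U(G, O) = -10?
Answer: 150524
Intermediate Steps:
m(E, v) = 5 + 16*v⁴ (m(E, v) = 5 + (2*v)⁴ = 5 + 16*v⁴)
-9481 + m(3, U(-1*(-4), 14)) = -9481 + (5 + 16*(-10)⁴) = -9481 + (5 + 16*10000) = -9481 + (5 + 160000) = -9481 + 160005 = 150524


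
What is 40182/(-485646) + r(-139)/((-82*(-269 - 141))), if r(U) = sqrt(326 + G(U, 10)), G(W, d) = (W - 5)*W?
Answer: -6697/80941 + sqrt(20342)/33620 ≈ -0.078497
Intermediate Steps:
G(W, d) = W*(-5 + W) (G(W, d) = (-5 + W)*W = W*(-5 + W))
r(U) = sqrt(326 + U*(-5 + U))
40182/(-485646) + r(-139)/((-82*(-269 - 141))) = 40182/(-485646) + sqrt(326 - 139*(-5 - 139))/((-82*(-269 - 141))) = 40182*(-1/485646) + sqrt(326 - 139*(-144))/((-82*(-410))) = -6697/80941 + sqrt(326 + 20016)/33620 = -6697/80941 + sqrt(20342)*(1/33620) = -6697/80941 + sqrt(20342)/33620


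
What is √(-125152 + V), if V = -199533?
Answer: I*√324685 ≈ 569.81*I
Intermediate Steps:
√(-125152 + V) = √(-125152 - 199533) = √(-324685) = I*√324685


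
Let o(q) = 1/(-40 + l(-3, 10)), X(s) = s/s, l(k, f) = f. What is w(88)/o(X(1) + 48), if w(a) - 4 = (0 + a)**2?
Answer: -232440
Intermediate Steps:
w(a) = 4 + a**2 (w(a) = 4 + (0 + a)**2 = 4 + a**2)
X(s) = 1
o(q) = -1/30 (o(q) = 1/(-40 + 10) = 1/(-30) = -1/30)
w(88)/o(X(1) + 48) = (4 + 88**2)/(-1/30) = (4 + 7744)*(-30) = 7748*(-30) = -232440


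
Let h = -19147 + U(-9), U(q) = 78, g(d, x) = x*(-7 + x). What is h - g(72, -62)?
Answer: -23347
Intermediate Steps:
h = -19069 (h = -19147 + 78 = -19069)
h - g(72, -62) = -19069 - (-62)*(-7 - 62) = -19069 - (-62)*(-69) = -19069 - 1*4278 = -19069 - 4278 = -23347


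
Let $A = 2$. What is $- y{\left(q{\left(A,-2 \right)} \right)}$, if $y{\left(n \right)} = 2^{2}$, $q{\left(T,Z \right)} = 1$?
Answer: $-4$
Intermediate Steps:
$y{\left(n \right)} = 4$
$- y{\left(q{\left(A,-2 \right)} \right)} = \left(-1\right) 4 = -4$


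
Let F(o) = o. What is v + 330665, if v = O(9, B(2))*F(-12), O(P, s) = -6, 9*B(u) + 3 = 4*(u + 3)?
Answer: 330737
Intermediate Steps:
B(u) = 1 + 4*u/9 (B(u) = -1/3 + (4*(u + 3))/9 = -1/3 + (4*(3 + u))/9 = -1/3 + (12 + 4*u)/9 = -1/3 + (4/3 + 4*u/9) = 1 + 4*u/9)
v = 72 (v = -6*(-12) = 72)
v + 330665 = 72 + 330665 = 330737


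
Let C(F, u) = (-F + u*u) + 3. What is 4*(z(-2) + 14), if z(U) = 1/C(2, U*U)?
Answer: 956/17 ≈ 56.235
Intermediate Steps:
C(F, u) = 3 + u**2 - F (C(F, u) = (-F + u**2) + 3 = (u**2 - F) + 3 = 3 + u**2 - F)
z(U) = 1/(1 + U**4) (z(U) = 1/(3 + (U*U)**2 - 1*2) = 1/(3 + (U**2)**2 - 2) = 1/(3 + U**4 - 2) = 1/(1 + U**4))
4*(z(-2) + 14) = 4*(1/(1 + (-2)**4) + 14) = 4*(1/(1 + 16) + 14) = 4*(1/17 + 14) = 4*(239/17) = 956/17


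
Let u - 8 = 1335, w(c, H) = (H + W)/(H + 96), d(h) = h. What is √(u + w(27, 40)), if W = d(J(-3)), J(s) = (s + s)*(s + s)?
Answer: √1553154/34 ≈ 36.655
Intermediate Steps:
J(s) = 4*s² (J(s) = (2*s)*(2*s) = 4*s²)
W = 36 (W = 4*(-3)² = 4*9 = 36)
w(c, H) = (36 + H)/(96 + H) (w(c, H) = (H + 36)/(H + 96) = (36 + H)/(96 + H))
u = 1343 (u = 8 + 1335 = 1343)
√(u + w(27, 40)) = √(1343 + (36 + 40)/(96 + 40)) = √(1343 + 76/136) = √(1343 + (1/136)*76) = √(1343 + 19/34) = √(45681/34) = √1553154/34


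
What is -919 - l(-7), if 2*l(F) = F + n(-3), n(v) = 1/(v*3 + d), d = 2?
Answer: -6408/7 ≈ -915.43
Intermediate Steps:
n(v) = 1/(2 + 3*v) (n(v) = 1/(v*3 + 2) = 1/(3*v + 2) = 1/(2 + 3*v))
l(F) = -1/14 + F/2 (l(F) = (F + 1/(2 + 3*(-3)))/2 = (F + 1/(2 - 9))/2 = (F + 1/(-7))/2 = (F - ⅐)/2 = (-⅐ + F)/2 = -1/14 + F/2)
-919 - l(-7) = -919 - (-1/14 + (½)*(-7)) = -919 - (-1/14 - 7/2) = -919 - 1*(-25/7) = -919 + 25/7 = -6408/7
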